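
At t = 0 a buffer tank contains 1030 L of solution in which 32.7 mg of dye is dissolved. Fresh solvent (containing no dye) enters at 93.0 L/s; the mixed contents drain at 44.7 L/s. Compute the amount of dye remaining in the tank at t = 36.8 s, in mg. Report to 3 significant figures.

Let m(t) be the amount of dye. Volume: V(t) = V₀ + (Q_in − Q_out) t = 1030 + 48.300 t; V(36.8) = 2807.4 L.
Solute balance: dm/dt = 0 − Q_out C = −Q_out m/V(t).
Separate: dm/m = −Q_out dt/V(t) ⇒ ln(m/m₀) = −(Q_out/(Q_in−Q_out)) ln(V/V₀).
m = m₀ (V₀/V)^(Q_out/(Q_in−Q_out)) = 32.7 × (1030/2807.4)^(0.92547) = 12.928 mg.

12.9 mg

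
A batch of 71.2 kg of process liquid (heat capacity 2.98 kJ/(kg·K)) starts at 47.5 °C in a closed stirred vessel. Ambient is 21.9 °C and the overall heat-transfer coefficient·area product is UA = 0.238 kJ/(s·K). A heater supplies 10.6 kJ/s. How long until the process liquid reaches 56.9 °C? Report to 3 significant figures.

M c_p dT/dt = −UA(T − T_amb) + Q̇.
τ = M c_p/UA = 891.50 s; T_ss = T_amb + Q̇/UA = 21.9 + 10.6/0.238 = 66.438 °C.
T(t) = T_ss + (T₀ − T_ss)e^(−t/τ); set T = 56.9:
t = −τ ln[(T − T_ss)/(T₀ − T_ss)] = −891.50 · ln(0.50364) = 611.47 s.

611 s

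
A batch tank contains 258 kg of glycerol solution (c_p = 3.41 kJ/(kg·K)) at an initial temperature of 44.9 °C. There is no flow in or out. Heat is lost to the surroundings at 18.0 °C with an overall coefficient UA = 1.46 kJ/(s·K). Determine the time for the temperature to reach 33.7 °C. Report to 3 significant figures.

324 s

M c_p dT/dt = −UA(T − T_amb).
τ = M c_p/UA = 602.59 s; T_ss = T_amb = 18.000 °C.
T(t) = T_ss + (T₀ − T_ss)e^(−t/τ); set T = 33.7:
t = −τ ln[(T − T_ss)/(T₀ − T_ss)] = −602.59 · ln(0.58364) = 324.47 s.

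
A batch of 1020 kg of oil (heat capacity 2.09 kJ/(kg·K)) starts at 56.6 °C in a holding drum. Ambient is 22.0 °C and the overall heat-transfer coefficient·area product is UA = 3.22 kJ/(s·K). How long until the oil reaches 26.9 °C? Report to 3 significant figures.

M c_p dT/dt = −UA(T − T_amb).
τ = M c_p/UA = 662.05 s; T_ss = T_amb = 22.000 °C.
T(t) = T_ss + (T₀ − T_ss)e^(−t/τ); set T = 26.9:
t = −τ ln[(T − T_ss)/(T₀ − T_ss)] = −662.05 · ln(0.14162) = 1294.1 s.

1290 s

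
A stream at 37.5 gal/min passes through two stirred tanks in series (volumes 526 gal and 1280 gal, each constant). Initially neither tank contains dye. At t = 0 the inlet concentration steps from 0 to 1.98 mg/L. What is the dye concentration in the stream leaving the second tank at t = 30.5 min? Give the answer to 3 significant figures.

Time constants: τᵢ = Vᵢ/Q for each well-mixed tank.
τ₁ = 526/37.5 = 14.027 min; τ₂ = 1280/37.5 = 34.133 min.
Solving the cascade with C₁(0)=C₂(0)=0 gives C₂(t) = C_in[1 − (τ₁ e^(−t/τ₁) − τ₂ e^(−t/τ₂))/(τ₁ − τ₂)].
At t = 30.5: e^(−t/τ₁) = 0.11367, e^(−t/τ₂) = 0.40920.
C₂ = 1.98·[1 − (14.027·0.11367 − 34.133·0.40920)/(-20.107)] = 1.98·0.38464 = 0.76159 mg/L.

0.762 mg/L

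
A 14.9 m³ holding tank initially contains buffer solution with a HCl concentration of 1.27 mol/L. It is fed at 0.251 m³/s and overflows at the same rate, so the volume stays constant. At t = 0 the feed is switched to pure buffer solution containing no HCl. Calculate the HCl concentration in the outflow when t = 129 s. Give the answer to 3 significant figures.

0.145 mol/L

Unsteady species balance (constant V, well mixed): V dC/dt = Q(C_in − C).
Time constant τ = V/Q = 14.9/0.251 = 59.363 s.
Solution: C(t) = C_in + (C₀ − C_in) e^(−t/τ).
C(129) = 0 + (1.27 − 0)·e^(−129/59.363) = 0 + (1.2700)·0.11383 = 0.14456 mol/L.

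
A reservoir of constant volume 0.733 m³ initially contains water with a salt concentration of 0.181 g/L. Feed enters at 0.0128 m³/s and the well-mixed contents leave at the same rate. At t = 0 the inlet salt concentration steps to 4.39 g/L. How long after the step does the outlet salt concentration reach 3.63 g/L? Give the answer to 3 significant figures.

98.0 s

Species balance on the tank: V dC/dt = Q(C_in − C), so τ = V/Q = 57.266 s.
C(t) = C_in + (C₀ − C_in) e^(−t/τ). Set C = 3.63 and solve for t:
e^(−t/τ) = (C − C_in)/(C₀ − C_in) = (3.63 − 4.39)/(0.181 − 4.39) = 0.18057
t = −τ ln(…) = 57.266 × 1.7117 = 98.019 s.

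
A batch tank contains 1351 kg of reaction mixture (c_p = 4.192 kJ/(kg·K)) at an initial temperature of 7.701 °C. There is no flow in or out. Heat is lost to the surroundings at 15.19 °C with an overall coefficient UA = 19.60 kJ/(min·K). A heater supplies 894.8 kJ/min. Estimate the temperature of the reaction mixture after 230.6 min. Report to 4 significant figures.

M c_p dT/dt = −UA(T − T_amb) + Q̇.
dT/dt = (T_ss − T)/τ with T_ss = T_amb + Q̇/UA = 15.19 + 894.8/19.60 = 60.8431 °C, τ = M c_p/UA = 1351·4.192/19.60 = 288.949 min.
Solution: T(t) = T_ss + (T₀ − T_ss) e^(−t/τ).
T(230.6) = 60.8431 + (-53.1421)·0.450199 = 36.9186 °C.

36.92 °C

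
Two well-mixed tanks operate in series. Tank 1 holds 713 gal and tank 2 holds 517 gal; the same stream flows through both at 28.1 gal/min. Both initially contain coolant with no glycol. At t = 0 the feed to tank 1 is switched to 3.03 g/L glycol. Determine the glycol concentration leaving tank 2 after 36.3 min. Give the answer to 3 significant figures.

Species balance on tank i: dCᵢ/dt = (Cᵢ₋₁ − Cᵢ)/τᵢ with τᵢ = Vᵢ/Q.
τ₁ = 713/28.1 = 25.374 min; τ₂ = 517/28.1 = 18.399 min.
Solving the cascade with C₁(0)=C₂(0)=0 gives C₂(t) = C_in[1 − (τ₁ e^(−t/τ₁) − τ₂ e^(−t/τ₂))/(τ₁ − τ₂)].
At t = 36.3: e^(−t/τ₁) = 0.23916, e^(−t/τ₂) = 0.13904.
C₂ = 3.03·[1 − (25.374·0.23916 − 18.399·0.13904)/(6.9751)] = 3.03·0.49675 = 1.5051 g/L.

1.51 g/L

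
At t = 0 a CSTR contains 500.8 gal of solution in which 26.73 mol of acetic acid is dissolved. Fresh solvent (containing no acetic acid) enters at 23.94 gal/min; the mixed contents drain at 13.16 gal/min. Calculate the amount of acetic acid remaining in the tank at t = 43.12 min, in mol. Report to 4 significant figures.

Total volume: dV/dt = Q_in − Q_out = 10.7800 gal/min, so V(t) = 500.8 + 10.7800 t and V(43.12) = 965.634 gal.
Species balance (pure solvent in): dm/dt = −Q_out · m/V(t).
dm/m = −Q_out dt/(V₀ + 10.7800 t); integrating gives ln(m/m₀) = −(Q_out/(Q_in−Q_out)) ln(V/V₀).
m = m₀ (V₀/V)^(Q_out/(Q_in−Q_out)) = 26.73 × (500.8/965.634)^(1.22078) = 11.9921 mol.

11.99 mol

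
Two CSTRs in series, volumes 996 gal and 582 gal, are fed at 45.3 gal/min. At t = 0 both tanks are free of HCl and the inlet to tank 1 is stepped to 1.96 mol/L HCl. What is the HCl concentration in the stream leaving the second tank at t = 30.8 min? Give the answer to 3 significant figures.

1.05 mol/L

Each tank obeys Vᵢ dCᵢ/dt = Q(Cᵢ₋₁ − Cᵢ), so τᵢ = Vᵢ/Q.
τ₁ = 996/45.3 = 21.987 min; τ₂ = 582/45.3 = 12.848 min.
Tank 1: C₁ = C_in(1 − e^(−t/τ₁)). Tank 2 (τ₁ ≠ τ₂): C₂ = C_in[1 − (τ₁ e^(−t/τ₁) − τ₂ e^(−t/τ₂))/(τ₁ − τ₂)].
At t = 30.8: e^(−t/τ₁) = 0.24639, e^(−t/τ₂) = 0.090961.
C₂ = 1.96·[1 − (21.987·0.24639 − 12.848·0.090961)/(9.1391)] = 1.96·0.53511 = 1.0488 mol/L.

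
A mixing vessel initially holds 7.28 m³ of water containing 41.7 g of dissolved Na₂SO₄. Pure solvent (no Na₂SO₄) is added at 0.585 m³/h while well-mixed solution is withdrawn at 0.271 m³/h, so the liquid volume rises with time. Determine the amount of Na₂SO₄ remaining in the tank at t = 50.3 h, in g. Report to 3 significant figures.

Let m(t) be the amount of Na₂SO₄. Volume: V(t) = V₀ + (Q_in − Q_out) t = 7.28 + 0.31400 t; V(50.3) = 23.074 m³.
Solute balance: dm/dt = 0 − Q_out C = −Q_out m/V(t).
dm/m = −Q_out dt/(V₀ + 0.31400 t); integrating gives ln(m/m₀) = −(Q_out/(Q_in−Q_out)) ln(V/V₀).
m = m₀ (V₀/V)^(Q_out/(Q_in−Q_out)) = 41.7 × (7.28/23.074)^(0.86306) = 15.408 g.

15.4 g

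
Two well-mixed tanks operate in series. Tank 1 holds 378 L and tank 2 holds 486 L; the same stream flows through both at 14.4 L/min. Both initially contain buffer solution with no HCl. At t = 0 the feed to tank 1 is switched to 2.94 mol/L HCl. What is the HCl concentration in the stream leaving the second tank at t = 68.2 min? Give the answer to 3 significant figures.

1.95 mol/L

Each tank obeys Vᵢ dCᵢ/dt = Q(Cᵢ₋₁ − Cᵢ), so τᵢ = Vᵢ/Q.
τ₁ = 378/14.4 = 26.250 min; τ₂ = 486/14.4 = 33.750 min.
Solving the cascade with C₁(0)=C₂(0)=0 gives C₂(t) = C_in[1 − (τ₁ e^(−t/τ₁) − τ₂ e^(−t/τ₂))/(τ₁ − τ₂)].
At t = 68.2: e^(−t/τ₁) = 0.074415, e^(−t/τ₂) = 0.13256.
C₂ = 2.94·[1 − (26.250·0.074415 − 33.750·0.13256)/(-7.5000)] = 2.94·0.66395 = 1.9520 mol/L.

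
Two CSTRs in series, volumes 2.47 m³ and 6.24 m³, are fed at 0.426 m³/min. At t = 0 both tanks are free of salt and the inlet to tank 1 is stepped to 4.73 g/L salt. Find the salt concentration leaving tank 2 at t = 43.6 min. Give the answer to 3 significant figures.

4.33 g/L

Each tank obeys Vᵢ dCᵢ/dt = Q(Cᵢ₋₁ − Cᵢ), so τᵢ = Vᵢ/Q.
τ₁ = 2.47/0.426 = 5.7981 min; τ₂ = 6.24/0.426 = 14.648 min.
Tank 1: C₁ = C_in(1 − e^(−t/τ₁)). Tank 2 (τ₁ ≠ τ₂): C₂ = C_in[1 − (τ₁ e^(−t/τ₁) − τ₂ e^(−t/τ₂))/(τ₁ − τ₂)].
At t = 43.6: e^(−t/τ₁) = 0.00054231, e^(−t/τ₂) = 0.050969.
C₂ = 4.73·[1 − (5.7981·0.00054231 − 14.648·0.050969)/(-8.8498)] = 4.73·0.91599 = 4.3326 g/L.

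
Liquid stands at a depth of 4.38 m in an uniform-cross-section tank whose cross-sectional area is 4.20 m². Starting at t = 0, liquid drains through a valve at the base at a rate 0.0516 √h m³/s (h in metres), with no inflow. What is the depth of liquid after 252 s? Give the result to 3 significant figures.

With no inflow, A dh/dt = −0.0516 √h.
∫ h^(−1/2) dh = −(0.0516/A) ∫ dt, giving 2√h = 2√h₀ − (0.0516/A) t.
√h = √4.38 − 0.0516·252/(2·4.20) = 2.0928 − 1.5480 = 0.54484.
h = 0.54484² = 0.29686 m.

0.297 m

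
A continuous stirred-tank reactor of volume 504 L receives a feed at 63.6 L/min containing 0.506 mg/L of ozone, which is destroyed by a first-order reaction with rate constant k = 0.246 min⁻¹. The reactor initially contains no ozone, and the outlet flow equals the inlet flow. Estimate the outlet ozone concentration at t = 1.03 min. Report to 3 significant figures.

0.0546 mg/L

V dC/dt = Q(C_in − C) − k V C.
This is linear with rate a = Q/V + k = 0.37219 min⁻¹.
C_ss = Q C_in/(Q + kV) = 0.17156 mg/L; C(t) = C_ss + (C₀ − C_ss) e^(−a t).
C(1.03) = 0.17156 + (-0.17156)·e^(−0.37219·1.03) = 0.17156 + (-0.17156)·0.68157 = 0.054629 mg/L.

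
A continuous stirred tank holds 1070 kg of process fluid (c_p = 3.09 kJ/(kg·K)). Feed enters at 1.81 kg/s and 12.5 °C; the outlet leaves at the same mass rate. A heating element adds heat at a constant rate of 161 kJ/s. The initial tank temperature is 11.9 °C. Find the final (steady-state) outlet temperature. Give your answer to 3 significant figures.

Unsteady energy balance on the tank contents: M c_p dT/dt = ṁ c_p (T_in − T) + 161.
At steady state dT/dt = 0 ⇒ T_ss = T_in + Q̇/(ṁ c_p) = 12.5 + 161/(1.81·3.09) = 41.286 °C.

41.3 °C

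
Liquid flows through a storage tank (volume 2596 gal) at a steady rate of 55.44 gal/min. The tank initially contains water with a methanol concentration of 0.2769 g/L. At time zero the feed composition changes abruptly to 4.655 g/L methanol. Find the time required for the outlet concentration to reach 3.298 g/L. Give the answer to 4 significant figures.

Unsteady species balance (constant V, well mixed): V dC/dt = Q(C_in − C), so τ = V/Q = 46.8254 min.
C(t) = C_in + (C₀ − C_in) e^(−t/τ). Set C = 3.298 and solve for t:
e^(−t/τ) = (C − C_in)/(C₀ − C_in) = (3.298 − 4.655)/(0.2769 − 4.655) = 0.309952
t = −τ ln(…) = 46.8254 × 1.17134 = 54.8484 min.

54.85 min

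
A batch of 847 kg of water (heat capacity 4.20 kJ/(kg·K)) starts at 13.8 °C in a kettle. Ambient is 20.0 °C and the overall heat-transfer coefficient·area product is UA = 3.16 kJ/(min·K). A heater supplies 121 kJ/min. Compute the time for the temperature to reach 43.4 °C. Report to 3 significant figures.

M c_p dT/dt = −UA(T − T_amb) + Q̇.
τ = M c_p/UA = 1125.8 min; T_ss = T_amb + Q̇/UA = 20.0 + 121/3.16 = 58.291 °C.
T(t) = T_ss + (T₀ − T_ss)e^(−t/τ); set T = 43.4:
t = −τ ln[(T − T_ss)/(T₀ − T_ss)] = −1125.8 · ln(0.33470) = 1232.2 min.

1230 min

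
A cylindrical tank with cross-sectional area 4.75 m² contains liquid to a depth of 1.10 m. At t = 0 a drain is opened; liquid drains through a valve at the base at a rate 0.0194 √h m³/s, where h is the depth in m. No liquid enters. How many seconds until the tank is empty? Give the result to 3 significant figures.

Mass balance (ρ constant): A dh/dt = −0.0194 √h.
This is separable: 2 d(√h)/dt = −0.0194/A, so √h = √h₀ − (0.0194/(2A)) t.
Tank is empty when √h = 0: t_empty = 2A√h₀/0.0194.
t_empty = 2·4.75·√1.10/0.0194 = 9.5000·1.0488/0.0194 = 513.59 s.

514 s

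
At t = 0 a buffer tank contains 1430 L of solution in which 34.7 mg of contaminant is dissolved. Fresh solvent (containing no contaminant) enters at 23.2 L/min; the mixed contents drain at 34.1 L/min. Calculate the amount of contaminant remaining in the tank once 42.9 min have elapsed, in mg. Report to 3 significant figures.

Let m(t) be the amount of contaminant. Volume: V(t) = V₀ + (Q_in − Q_out) t = 1430 − 10.900 t; V(42.9) = 962.39 L.
Solute balance: dm/dt = 0 − Q_out C = −Q_out m/V(t).
Separate: dm/m = −Q_out dt/V(t) ⇒ ln(m/m₀) = −(Q_out/(Q_in−Q_out)) ln(V/V₀).
m = m₀ (V₀/V)^(Q_out/(Q_in−Q_out)) = 34.7 × (1430/962.39)^(-3.1284) = 10.053 mg.

10.1 mg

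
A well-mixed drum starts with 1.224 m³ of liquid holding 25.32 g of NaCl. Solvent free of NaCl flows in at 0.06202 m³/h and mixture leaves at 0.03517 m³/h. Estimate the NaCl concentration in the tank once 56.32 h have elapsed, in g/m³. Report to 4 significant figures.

3.226 g/m³

Total volume: dV/dt = Q_in − Q_out = 0.0268500 m³/h, so V(t) = 1.224 + 0.0268500 t and V(56.32) = 2.73619 m³.
Solute balance: dm/dt = 0 − Q_out C = −Q_out m/V(t).
dm/m = −Q_out dt/(V₀ + 0.0268500 t); integrating gives ln(m/m₀) = −(Q_out/(Q_in−Q_out)) ln(V/V₀).
m = m₀ (V₀/V)^(Q_out/(Q_in−Q_out)) = 25.32 × (1.224/2.73619)^(1.30987) = 8.82756 g.
C = m/V = 8.82756/2.73619 = 3.22622 g/m³.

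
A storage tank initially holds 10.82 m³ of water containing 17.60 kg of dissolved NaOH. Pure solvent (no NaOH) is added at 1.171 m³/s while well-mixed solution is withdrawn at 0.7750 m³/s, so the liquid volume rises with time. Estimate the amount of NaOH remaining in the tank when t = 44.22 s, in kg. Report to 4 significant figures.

2.675 kg

Total volume: dV/dt = Q_in − Q_out = 0.396000 m³/s, so V(t) = 10.82 + 0.396000 t and V(44.22) = 28.3311 m³.
Solute balance: dm/dt = 0 − Q_out C = −Q_out m/V(t).
dm/m = −Q_out dt/(V₀ + 0.396000 t); integrating gives ln(m/m₀) = −(Q_out/(Q_in−Q_out)) ln(V/V₀).
m = m₀ (V₀/V)^(Q_out/(Q_in−Q_out)) = 17.60 × (10.82/28.3311)^(1.95707) = 2.67538 kg.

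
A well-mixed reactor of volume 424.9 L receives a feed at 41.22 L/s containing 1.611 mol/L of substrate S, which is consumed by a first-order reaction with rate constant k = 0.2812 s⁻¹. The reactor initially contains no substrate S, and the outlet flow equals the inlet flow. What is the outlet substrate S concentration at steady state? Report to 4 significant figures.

0.4132 mol/L

Species balance: V dC/dt = Q C_in − Q C − k V C.
Steady state (dC/dt = 0): C_ss = Q C_in/(Q + kV) = C_in/(1 + kV/Q).
C_ss = 41.22·1.611/(41.22 + 0.2812·424.9) = 66.4054/160.702 = 0.413221 mol/L.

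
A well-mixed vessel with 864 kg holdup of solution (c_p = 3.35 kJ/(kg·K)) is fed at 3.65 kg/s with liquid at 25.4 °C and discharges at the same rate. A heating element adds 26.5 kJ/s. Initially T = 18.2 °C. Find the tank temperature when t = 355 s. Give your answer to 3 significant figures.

Unsteady energy balance on the tank contents: M c_p dT/dt = ṁ c_p (T_in − T) + 26.5.
τ = M/ṁ = 236.71 s; T_ss = T_in + Q̇/(ṁ c_p) = 25.4 + 26.5/(3.65·3.35) = 27.567 °C.
Solution: T(t) = T_ss + (T₀ − T_ss) e^(−t/τ).
T(355) = 27.567 + (-9.3672)·e^(−355/236.71) = 27.567 + (-9.3672)·0.22319 = 25.477 °C.

25.5 °C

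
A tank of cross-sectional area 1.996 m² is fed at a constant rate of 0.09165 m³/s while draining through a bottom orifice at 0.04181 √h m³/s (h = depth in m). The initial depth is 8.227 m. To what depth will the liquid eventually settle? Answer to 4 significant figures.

A dh/dt = Q_in − 0.04181 √h. Steady state requires inflow = outflow:
Q_in = 0.04181 √h_ss ⇒ √h_ss = 0.09165/0.04181 = 2.19206.
h_ss = 2.19206² = 4.80512 m. (Since h₀ = 8.227 m > h_ss, the level will fall toward this value.)

4.805 m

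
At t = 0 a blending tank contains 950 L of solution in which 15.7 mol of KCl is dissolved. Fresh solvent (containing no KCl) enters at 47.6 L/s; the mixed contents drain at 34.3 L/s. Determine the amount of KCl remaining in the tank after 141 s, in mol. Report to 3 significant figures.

0.944 mol

Total volume: dV/dt = Q_in − Q_out = 13.300 L/s, so V(t) = 950 + 13.300 t and V(141) = 2825.3 L.
Solute balance: dm/dt = 0 − Q_out C = −Q_out m/V(t).
Separate: dm/m = −Q_out dt/V(t) ⇒ ln(m/m₀) = −(Q_out/(Q_in−Q_out)) ln(V/V₀).
m = m₀ (V₀/V)^(Q_out/(Q_in−Q_out)) = 15.7 × (950/2825.3)^(2.5789) = 0.94445 mol.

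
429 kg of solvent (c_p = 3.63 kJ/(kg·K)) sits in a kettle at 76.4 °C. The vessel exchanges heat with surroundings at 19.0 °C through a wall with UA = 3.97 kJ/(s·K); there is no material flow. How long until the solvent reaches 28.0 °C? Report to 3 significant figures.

727 s

M c_p dT/dt = −UA(T − T_amb).
τ = M c_p/UA = 392.26 s; T_ss = T_amb = 19.000 °C.
T(t) = T_ss + (T₀ − T_ss)e^(−t/τ); set T = 28.0:
t = −τ ln[(T − T_ss)/(T₀ − T_ss)] = −392.26 · ln(0.15679) = 726.79 s.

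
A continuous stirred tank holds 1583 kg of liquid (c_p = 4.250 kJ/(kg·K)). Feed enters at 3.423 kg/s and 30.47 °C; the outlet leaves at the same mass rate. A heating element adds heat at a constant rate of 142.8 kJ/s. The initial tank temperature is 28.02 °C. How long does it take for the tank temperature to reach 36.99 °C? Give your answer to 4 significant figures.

607.7 s

Heat balance on the well-mixed liquid: M c_p dT/dt = ṁ c_p (T_in − T) + 142.8.
τ = M/ṁ = 462.460 s; T_ss = T_in + Q̇/(ṁ c_p) = 40.2860 °C.
T(t) = T_ss + (T₀ − T_ss) e^(−t/τ). Set T = 36.99:
e^(−t/τ) = (36.99 − 40.2860)/(28.02 − 40.2860) = 0.268707
t = −462.460 · ln(0.268707) = 607.733 s.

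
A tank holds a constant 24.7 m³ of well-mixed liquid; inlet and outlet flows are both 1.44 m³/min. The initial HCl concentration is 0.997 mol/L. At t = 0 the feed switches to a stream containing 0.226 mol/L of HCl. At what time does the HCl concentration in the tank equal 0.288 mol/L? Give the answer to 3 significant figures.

43.2 min

Species balance: V dC/dt = Q(C_in − C) ⇒ τ = V/Q = 17.153 min.
C(t) = C_in + (C₀ − C_in) e^(−t/τ). Set C = 0.288 and solve for t:
e^(−t/τ) = (C − C_in)/(C₀ − C_in) = (0.288 − 0.226)/(0.997 − 0.226) = 0.080415
t = −τ ln(…) = 17.153 × 2.5206 = 43.235 min.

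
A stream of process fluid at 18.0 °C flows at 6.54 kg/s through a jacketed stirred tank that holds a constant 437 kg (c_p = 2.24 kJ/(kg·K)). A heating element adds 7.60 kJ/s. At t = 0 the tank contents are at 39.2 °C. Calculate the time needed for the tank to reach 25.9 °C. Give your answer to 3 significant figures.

Heat balance on the well-mixed liquid: M c_p dT/dt = ṁ c_p (T_in − T) + 7.60.
τ = M/ṁ = 66.820 s; T_ss = T_in + Q̇/(ṁ c_p) = 18.519 °C.
T(t) = T_ss + (T₀ − T_ss) e^(−t/τ). Set T = 25.9:
e^(−t/τ) = (25.9 − 18.519)/(39.2 − 18.519) = 0.35690
t = −66.820 · ln(0.35690) = 68.843 s.

68.8 s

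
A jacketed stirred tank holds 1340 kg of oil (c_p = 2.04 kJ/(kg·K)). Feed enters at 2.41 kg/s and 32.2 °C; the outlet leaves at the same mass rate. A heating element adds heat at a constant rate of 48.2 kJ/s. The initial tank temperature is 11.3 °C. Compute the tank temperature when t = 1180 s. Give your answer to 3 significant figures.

Unsteady energy balance on the tank contents: M c_p dT/dt = ṁ c_p (T_in − T) + 48.2.
Rearrange: dT/dt = (T_ss − T)/τ with τ = M/ṁ = 556.02 s and T_ss = T_in + Q̇/(ṁ c_p) = 42.004 °C.
Integrating: T(t) = T_ss + (T₀ − T_ss) e^(−t/τ).
T(1180) = 42.004 + (-30.704)·e^(−1180/556.02) = 42.004 + (-30.704)·0.11976 = 38.327 °C.

38.3 °C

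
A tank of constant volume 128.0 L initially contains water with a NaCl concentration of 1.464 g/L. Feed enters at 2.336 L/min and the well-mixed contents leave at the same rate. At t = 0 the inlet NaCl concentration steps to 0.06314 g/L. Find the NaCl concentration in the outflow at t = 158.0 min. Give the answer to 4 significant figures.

0.1415 g/L

Accumulation = in − out for the solute gives V dC/dt = Q(C_in − C).
Time constant τ = V/Q = 128.0/2.336 = 54.7945 min.
This is linear first-order; C(t) = C_in + (C₀ − C_in) e^(−t/τ).
C(158.0) = 0.06314 + (1.464 − 0.06314)·e^(−158.0/54.7945) = 0.06314 + (1.40086)·0.0559386 = 0.141502 g/L.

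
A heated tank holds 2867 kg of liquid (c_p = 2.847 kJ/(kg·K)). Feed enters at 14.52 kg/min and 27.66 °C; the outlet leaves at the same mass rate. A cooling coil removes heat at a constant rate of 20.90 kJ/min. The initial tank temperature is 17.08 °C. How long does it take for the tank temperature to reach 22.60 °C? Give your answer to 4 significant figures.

156.8 min

M c_p dT/dt = ṁ c_p (T_in − T) − Q̇.
τ = M/ṁ = 197.452 min; T_ss = T_in − Q̇/(ṁ c_p) = 27.1544 °C.
T(t) = T_ss + (T₀ − T_ss) e^(−t/τ). Set T = 22.60:
e^(−t/τ) = (22.60 − 27.1544)/(17.08 − 27.1544) = 0.452077
t = −197.452 · ln(0.452077) = 156.757 min.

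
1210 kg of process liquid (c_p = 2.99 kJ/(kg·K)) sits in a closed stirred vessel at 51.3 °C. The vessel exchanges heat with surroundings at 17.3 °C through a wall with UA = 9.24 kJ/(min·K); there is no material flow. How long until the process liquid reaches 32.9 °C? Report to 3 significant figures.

305 min

Lumped-capacitance energy balance: M c_p dT/dt = UA(T_amb − T).
τ = M c_p/UA = 391.55 min; T_ss = T_amb = 17.300 °C.
T(t) = T_ss + (T₀ − T_ss)e^(−t/τ); set T = 32.9:
t = −τ ln[(T − T_ss)/(T₀ − T_ss)] = −391.55 · ln(0.45882) = 305.05 min.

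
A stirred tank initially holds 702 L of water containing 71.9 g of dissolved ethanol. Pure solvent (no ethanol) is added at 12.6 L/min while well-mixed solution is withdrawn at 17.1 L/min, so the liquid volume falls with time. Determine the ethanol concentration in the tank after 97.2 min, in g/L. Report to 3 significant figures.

0.00667 g/L

Total volume: dV/dt = Q_in − Q_out = -4.5000 L/min, so V(t) = 702 − 4.5000 t and V(97.2) = 264.60 L.
Species balance (pure solvent in): dm/dt = −Q_out · m/V(t).
dm/m = −Q_out dt/(V₀ − 4.5000 t); integrating gives ln(m/m₀) = −(Q_out/(Q_in−Q_out)) ln(V/V₀).
m = m₀ (V₀/V)^(Q_out/(Q_in−Q_out)) = 71.9 × (702/264.60)^(-3.8000) = 1.7640 g.
C = m/V = 1.7640/264.60 = 0.0066665 g/L.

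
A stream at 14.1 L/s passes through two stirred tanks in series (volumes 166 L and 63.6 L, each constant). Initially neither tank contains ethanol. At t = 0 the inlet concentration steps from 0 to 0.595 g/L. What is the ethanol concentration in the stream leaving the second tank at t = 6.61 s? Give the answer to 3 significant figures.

0.130 g/L

Each tank obeys Vᵢ dCᵢ/dt = Q(Cᵢ₋₁ − Cᵢ), so τᵢ = Vᵢ/Q.
τ₁ = 166/14.1 = 11.773 s; τ₂ = 63.6/14.1 = 4.5106 s.
Solving the cascade with C₁(0)=C₂(0)=0 gives C₂(t) = C_in[1 − (τ₁ e^(−t/τ₁) − τ₂ e^(−t/τ₂))/(τ₁ − τ₂)].
At t = 6.61: e^(−t/τ₁) = 0.57038, e^(−t/τ₂) = 0.23098.
C₂ = 0.595·[1 − (11.773·0.57038 − 4.5106·0.23098)/(7.2624)] = 0.595·0.21882 = 0.13020 g/L.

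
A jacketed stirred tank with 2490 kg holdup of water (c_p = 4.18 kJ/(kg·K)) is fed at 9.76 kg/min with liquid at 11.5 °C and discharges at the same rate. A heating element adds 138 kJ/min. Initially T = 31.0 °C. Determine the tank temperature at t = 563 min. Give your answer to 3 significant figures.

16.7 °C

Energy balance: M c_p dT/dt = ṁ c_p (T_in − T) + 138.
Rearrange: dT/dt = (T_ss − T)/τ with τ = M/ṁ = 255.12 min and T_ss = T_in + Q̇/(ṁ c_p) = 14.883 °C.
This is linear first-order; T(t) = T_ss + (T₀ − T_ss) e^(−t/τ).
T(563) = 14.883 + (16.117)·e^(−563/255.12) = 14.883 + (16.117)·0.11005 = 16.656 °C.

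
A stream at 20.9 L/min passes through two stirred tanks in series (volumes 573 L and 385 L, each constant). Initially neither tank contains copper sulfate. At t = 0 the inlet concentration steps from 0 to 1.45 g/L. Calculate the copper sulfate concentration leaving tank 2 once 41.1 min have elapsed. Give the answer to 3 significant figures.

Time constants: τᵢ = Vᵢ/Q for each well-mixed tank.
τ₁ = 573/20.9 = 27.416 min; τ₂ = 385/20.9 = 18.421 min.
Solving the cascade with C₁(0)=C₂(0)=0 gives C₂(t) = C_in[1 − (τ₁ e^(−t/τ₁) − τ₂ e^(−t/τ₂))/(τ₁ − τ₂)].
At t = 41.1: e^(−t/τ₁) = 0.22333, e^(−t/τ₂) = 0.10741.
C₂ = 1.45·[1 − (27.416·0.22333 − 18.421·0.10741)/(8.9952)] = 1.45·0.53928 = 0.78195 g/L.

0.782 g/L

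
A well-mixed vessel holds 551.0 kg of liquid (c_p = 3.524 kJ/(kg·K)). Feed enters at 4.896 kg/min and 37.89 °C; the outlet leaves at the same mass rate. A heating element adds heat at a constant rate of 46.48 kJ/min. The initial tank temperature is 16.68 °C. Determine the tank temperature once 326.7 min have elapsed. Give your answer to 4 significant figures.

39.27 °C

Unsteady energy balance on the tank contents: M c_p dT/dt = ṁ c_p (T_in − T) + 46.48.
Rearrange: dT/dt = (T_ss − T)/τ with τ = M/ṁ = 112.541 min and T_ss = T_in + Q̇/(ṁ c_p) = 40.5839 °C.
This is linear first-order; T(t) = T_ss + (T₀ − T_ss) e^(−t/τ).
T(326.7) = 40.5839 + (-23.9039)·e^(−326.7/112.541) = 40.5839 + (-23.9039)·0.0548614 = 39.2725 °C.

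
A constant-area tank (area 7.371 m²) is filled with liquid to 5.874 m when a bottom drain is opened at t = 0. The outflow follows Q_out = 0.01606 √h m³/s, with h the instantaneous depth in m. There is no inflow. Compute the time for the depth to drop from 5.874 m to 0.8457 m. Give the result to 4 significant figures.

A dh/dt = −Q_out = −0.01606 √h.
∫ h^(−1/2) dh = −(0.01606/A) ∫ dt, giving 2√h = 2√h₀ − (0.01606/A) t.
t = 2A(√h₀ − √h)/0.01606 = 2·7.371·(√5.874 − √0.8457)/0.01606
  = 14.7420 × (2.42363 − 0.919619) / 0.01606 = 1380.58 s.

1381 s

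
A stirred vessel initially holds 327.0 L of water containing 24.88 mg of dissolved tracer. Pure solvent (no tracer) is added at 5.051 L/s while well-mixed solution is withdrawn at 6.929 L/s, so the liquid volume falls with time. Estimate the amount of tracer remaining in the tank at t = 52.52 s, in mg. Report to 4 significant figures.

Total volume: dV/dt = Q_in − Q_out = -1.87800 L/s, so V(t) = 327.0 − 1.87800 t and V(52.52) = 228.367 L.
Solute balance: dm/dt = 0 − Q_out C = −Q_out m/V(t).
dm/m = −Q_out dt/(V₀ − 1.87800 t); integrating gives ln(m/m₀) = −(Q_out/(Q_in−Q_out)) ln(V/V₀).
m = m₀ (V₀/V)^(Q_out/(Q_in−Q_out)) = 24.88 × (327.0/228.367)^(-3.68956) = 6.61603 mg.

6.616 mg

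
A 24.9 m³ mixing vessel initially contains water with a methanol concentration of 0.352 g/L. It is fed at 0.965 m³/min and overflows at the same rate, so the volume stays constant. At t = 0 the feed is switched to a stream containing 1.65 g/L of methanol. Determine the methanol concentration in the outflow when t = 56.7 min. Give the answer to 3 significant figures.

1.51 g/L

Unsteady species balance (constant V, well mixed): V dC/dt = Q(C_in − C).
Rewrite as dC/dt + C/τ = C_in/τ, τ = V/Q = 25.803 min.
Solution: C(t) = C_in + (C₀ − C_in) e^(−t/τ).
C(56.7) = 1.65 + (0.352 − 1.65)·e^(−56.7/25.803) = 1.65 + (-1.2980)·0.11109 = 1.5058 g/L.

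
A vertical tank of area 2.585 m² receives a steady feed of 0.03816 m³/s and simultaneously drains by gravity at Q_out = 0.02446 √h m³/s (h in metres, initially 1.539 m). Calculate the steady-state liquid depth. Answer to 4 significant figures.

2.434 m

Mass balance (ρ constant): A dh/dt = Q_in − 0.02446 √h. At steady state dh/dt = 0:
Q_in = 0.02446 √h_ss ⇒ √h_ss = 0.03816/0.02446 = 1.56010.
h_ss = 1.56010² = 2.43391 m. (Since h₀ = 1.539 m < h_ss, the level will rise toward this value.)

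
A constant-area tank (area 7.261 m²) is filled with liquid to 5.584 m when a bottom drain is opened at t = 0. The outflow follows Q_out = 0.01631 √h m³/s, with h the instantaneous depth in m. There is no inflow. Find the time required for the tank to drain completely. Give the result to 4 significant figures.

2104 s

A dh/dt = −Q_out = −0.01631 √h.
Separate and integrate: 2(√h − √h₀) = −(0.01631/A) t.
Set h = 0: 2√h₀ = (0.01631/A) t_empty ⇒ t_empty = 2A√h₀/0.01631.
t_empty = 2·7.261·√5.584/0.01631 = 14.5220·2.36305/0.01631 = 2104.00 s.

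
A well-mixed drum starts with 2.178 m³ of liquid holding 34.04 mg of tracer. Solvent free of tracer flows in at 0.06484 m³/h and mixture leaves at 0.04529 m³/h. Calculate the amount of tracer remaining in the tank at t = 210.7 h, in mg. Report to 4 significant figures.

2.910 mg

Let m(t) be the amount of tracer. Volume: V(t) = V₀ + (Q_in − Q_out) t = 2.178 + 0.0195500 t; V(210.7) = 6.29718 m³.
No tracer enters, so dm/dt = −Q_out · (m/V).
dm/m = −Q_out dt/(V₀ + 0.0195500 t); integrating gives ln(m/m₀) = −(Q_out/(Q_in−Q_out)) ln(V/V₀).
m = m₀ (V₀/V)^(Q_out/(Q_in−Q_out)) = 34.04 × (2.178/6.29718)^(2.31662) = 2.90952 mg.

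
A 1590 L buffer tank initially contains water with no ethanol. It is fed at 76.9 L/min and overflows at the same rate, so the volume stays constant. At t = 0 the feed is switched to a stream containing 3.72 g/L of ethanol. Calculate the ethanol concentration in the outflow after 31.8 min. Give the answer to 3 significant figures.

Transient balance on the dissolved component: V dC/dt = Q(C_in − C).
Time constant τ = V/Q = 1590/76.9 = 20.676 min.
Solution: C(t) = C_in + (C₀ − C_in) e^(−t/τ).
C(31.8) = 3.72 + (0 − 3.72)·e^(−31.8/20.676) = 3.72 + (-3.7200)·0.21481 = 2.9209 g/L.

2.92 g/L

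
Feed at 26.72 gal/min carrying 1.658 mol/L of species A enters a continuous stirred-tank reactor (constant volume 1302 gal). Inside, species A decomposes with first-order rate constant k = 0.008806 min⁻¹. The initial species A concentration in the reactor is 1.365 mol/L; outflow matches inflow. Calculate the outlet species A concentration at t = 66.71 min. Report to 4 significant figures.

1.189 mol/L

Accumulation = in − out − consumed: V dC/dt = Q C_in − Q C − k V C.
dC/dt = (Q/V) C_in − (Q/V + k) C; effective rate a = Q/V + k = 0.0205223 + 0.008806 = 0.0293283 min⁻¹.
C_ss = Q C_in/(Q + kV) = 1.16017 mol/L; C(t) = C_ss + (C₀ − C_ss) e^(−a t).
C(66.71) = 1.16017 + (0.204825)·e^(−0.0293283·66.71) = 1.16017 + (0.204825)·0.141354 = 1.18913 mol/L.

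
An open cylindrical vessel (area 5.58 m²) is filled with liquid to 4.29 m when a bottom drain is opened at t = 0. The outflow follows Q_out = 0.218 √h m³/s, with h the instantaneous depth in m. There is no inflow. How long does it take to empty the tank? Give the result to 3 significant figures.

Mass balance (ρ constant): A dh/dt = −0.218 √h.
This is separable: 2 d(√h)/dt = −0.218/A, so √h = √h₀ − (0.218/(2A)) t.
Set h = 0: 2√h₀ = (0.218/A) t_empty ⇒ t_empty = 2A√h₀/0.218.
t_empty = 2·5.58·√4.29/0.218 = 11.160·2.0712/0.218 = 106.03 s.

106 s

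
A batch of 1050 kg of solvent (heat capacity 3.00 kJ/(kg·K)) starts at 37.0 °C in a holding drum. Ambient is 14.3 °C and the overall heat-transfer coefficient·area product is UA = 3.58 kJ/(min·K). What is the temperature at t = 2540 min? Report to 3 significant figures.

15.6 °C

M c_p dT/dt = −UA(T − T_amb).
dT/dt = (T_ss − T)/τ with T_ss = T_amb = 14.300 °C, τ = M c_p/UA = 1050·3.00/3.58 = 879.89 min.
Integrating: T(t) = T_ss + (T₀ − T_ss) e^(−t/τ).
T(2540) = 14.300 + (22.700)·0.055758 = 15.566 °C.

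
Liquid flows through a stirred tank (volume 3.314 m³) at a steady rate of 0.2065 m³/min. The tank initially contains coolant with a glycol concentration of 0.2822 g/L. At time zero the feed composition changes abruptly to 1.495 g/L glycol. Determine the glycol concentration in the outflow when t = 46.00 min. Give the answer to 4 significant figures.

Mass balance on the solute (V constant): V dC/dt = Q(C_in − C).
Rewrite as dC/dt + C/τ = C_in/τ, τ = V/Q = 16.0484 min.
Integrating: C(t) = C_in + (C₀ − C_in) e^(−t/τ).
C(46.00) = 1.495 + (0.2822 − 1.495)·e^(−46.00/16.0484) = 1.495 + (-1.21280)·0.0569077 = 1.42598 g/L.

1.426 g/L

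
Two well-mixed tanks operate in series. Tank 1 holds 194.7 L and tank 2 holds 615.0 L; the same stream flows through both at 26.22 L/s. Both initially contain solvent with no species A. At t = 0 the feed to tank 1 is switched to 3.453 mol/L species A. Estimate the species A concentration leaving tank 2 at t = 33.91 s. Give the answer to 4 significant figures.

Time constants: τᵢ = Vᵢ/Q for each well-mixed tank.
τ₁ = 194.7/26.22 = 7.42563 s; τ₂ = 615.0/26.22 = 23.4554 s.
Solving the cascade with C₁(0)=C₂(0)=0 gives C₂(t) = C_in[1 − (τ₁ e^(−t/τ₁) − τ₂ e^(−t/τ₂))/(τ₁ − τ₂)].
At t = 33.91: e^(−t/τ₁) = 0.0103931, e^(−t/τ₂) = 0.235575.
C₂ = 3.453·[1 − (7.42563·0.0103931 − 23.4554·0.235575)/(-16.0297)] = 3.453·0.660111 = 2.27936 mol/L.

2.279 mol/L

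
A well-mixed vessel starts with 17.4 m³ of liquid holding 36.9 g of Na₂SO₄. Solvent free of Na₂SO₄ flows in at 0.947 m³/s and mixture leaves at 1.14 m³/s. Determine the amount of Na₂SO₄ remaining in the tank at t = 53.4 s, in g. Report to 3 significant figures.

0.184 g

Let m(t) be the amount of Na₂SO₄. Volume: V(t) = V₀ + (Q_in − Q_out) t = 17.4 − 0.19300 t; V(53.4) = 7.0938 m³.
No Na₂SO₄ enters, so dm/dt = −Q_out · (m/V).
dm/m = −Q_out dt/(V₀ − 0.19300 t); integrating gives ln(m/m₀) = −(Q_out/(Q_in−Q_out)) ln(V/V₀).
m = m₀ (V₀/V)^(Q_out/(Q_in−Q_out)) = 36.9 × (17.4/7.0938)^(-5.9067) = 0.18422 g.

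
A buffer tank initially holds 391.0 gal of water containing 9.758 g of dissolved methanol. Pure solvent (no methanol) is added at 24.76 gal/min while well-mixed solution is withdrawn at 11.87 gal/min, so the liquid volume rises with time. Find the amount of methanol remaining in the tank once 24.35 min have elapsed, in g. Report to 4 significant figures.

5.671 g

Let m(t) be the amount of methanol. Volume: V(t) = V₀ + (Q_in − Q_out) t = 391.0 + 12.8900 t; V(24.35) = 704.872 gal.
Solute balance: dm/dt = 0 − Q_out C = −Q_out m/V(t).
dm/m = −Q_out dt/(V₀ + 12.8900 t); integrating gives ln(m/m₀) = −(Q_out/(Q_in−Q_out)) ln(V/V₀).
m = m₀ (V₀/V)^(Q_out/(Q_in−Q_out)) = 9.758 × (391.0/704.872)^(0.920869) = 5.67126 g.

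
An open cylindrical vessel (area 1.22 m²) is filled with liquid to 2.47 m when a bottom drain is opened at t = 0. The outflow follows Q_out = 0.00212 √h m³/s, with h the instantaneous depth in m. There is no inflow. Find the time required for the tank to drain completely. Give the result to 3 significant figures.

With no inflow, A dh/dt = −0.00212 √h.
∫ h^(−1/2) dh = −(0.00212/A) ∫ dt, giving 2√h = 2√h₀ − (0.00212/A) t.
Set h = 0: 2√h₀ = (0.00212/A) t_empty ⇒ t_empty = 2A√h₀/0.00212.
t_empty = 2·1.22·√2.47/0.00212 = 2.4400·1.5716/0.00212 = 1808.8 s.

1810 s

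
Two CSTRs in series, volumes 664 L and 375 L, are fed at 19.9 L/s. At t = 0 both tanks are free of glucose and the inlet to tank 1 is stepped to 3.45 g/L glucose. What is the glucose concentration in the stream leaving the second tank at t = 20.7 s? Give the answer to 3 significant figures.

Species balance on tank i: dCᵢ/dt = (Cᵢ₋₁ − Cᵢ)/τᵢ with τᵢ = Vᵢ/Q.
τ₁ = 664/19.9 = 33.367 s; τ₂ = 375/19.9 = 18.844 s.
Tank 1: C₁ = C_in(1 − e^(−t/τ₁)). Tank 2 (τ₁ ≠ τ₂): C₂ = C_in[1 − (τ₁ e^(−t/τ₁) − τ₂ e^(−t/τ₂))/(τ₁ − τ₂)].
At t = 20.7: e^(−t/τ₁) = 0.53774, e^(−t/τ₂) = 0.33338.
C₂ = 3.45·[1 − (33.367·0.53774 − 18.844·0.33338)/(14.523)] = 3.45·0.19708 = 0.67992 g/L.

0.680 g/L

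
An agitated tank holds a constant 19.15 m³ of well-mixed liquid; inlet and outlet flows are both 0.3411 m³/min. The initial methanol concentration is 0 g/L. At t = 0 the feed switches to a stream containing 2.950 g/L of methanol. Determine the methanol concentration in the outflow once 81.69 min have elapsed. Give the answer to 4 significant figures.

2.262 g/L

Mass balance on the solute (V constant): V dC/dt = Q(C_in − C).
So dC/dt = (C_in − C)/τ with τ = V/Q = 19.15/0.3411 = 56.1419 min.
C approaches C_in exponentially: C(t) = C_in + (C₀ − C_in) e^(−t/τ).
C(81.69) = 2.950 + (0 − 2.950)·e^(−81.69/56.1419) = 2.950 + (-2.95000)·0.233386 = 2.26151 g/L.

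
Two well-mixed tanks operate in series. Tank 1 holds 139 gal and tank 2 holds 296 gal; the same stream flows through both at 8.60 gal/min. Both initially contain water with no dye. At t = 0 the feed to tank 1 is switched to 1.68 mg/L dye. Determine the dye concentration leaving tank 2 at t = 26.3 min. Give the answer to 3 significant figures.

Time constants: τᵢ = Vᵢ/Q for each well-mixed tank.
τ₁ = 139/8.60 = 16.163 min; τ₂ = 296/8.60 = 34.419 min.
Tank 1: C₁ = C_in(1 − e^(−t/τ₁)). Tank 2 (τ₁ ≠ τ₂): C₂ = C_in[1 − (τ₁ e^(−t/τ₁) − τ₂ e^(−t/τ₂))/(τ₁ − τ₂)].
At t = 26.3: e^(−t/τ₁) = 0.19648, e^(−t/τ₂) = 0.46574.
C₂ = 1.68·[1 − (16.163·0.19648 − 34.419·0.46574)/(-18.256)] = 1.68·0.29587 = 0.49705 mg/L.

0.497 mg/L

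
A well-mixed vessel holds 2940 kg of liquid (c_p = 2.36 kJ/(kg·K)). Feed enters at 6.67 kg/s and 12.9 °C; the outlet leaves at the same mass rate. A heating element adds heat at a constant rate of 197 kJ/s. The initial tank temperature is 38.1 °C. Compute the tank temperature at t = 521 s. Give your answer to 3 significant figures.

29.3 °C

Unsteady energy balance on the tank contents: M c_p dT/dt = ṁ c_p (T_in − T) + 197.
Rearrange: dT/dt = (T_ss − T)/τ with τ = M/ṁ = 440.78 s and T_ss = T_in + Q̇/(ṁ c_p) = 25.415 °C.
This is linear first-order; T(t) = T_ss + (T₀ − T_ss) e^(−t/τ).
T(521) = 25.415 + (12.685)·e^(−521/440.78) = 25.415 + (12.685)·0.30667 = 29.305 °C.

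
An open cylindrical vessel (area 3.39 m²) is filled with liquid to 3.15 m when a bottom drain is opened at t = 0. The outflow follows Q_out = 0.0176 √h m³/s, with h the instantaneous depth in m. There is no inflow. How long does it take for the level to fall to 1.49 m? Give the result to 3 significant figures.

213 s

A dh/dt = −Q_out = −0.0176 √h.
Separate and integrate: 2(√h − √h₀) = −(0.0176/A) t.
t = 2A(√h₀ − √h)/0.0176 = 2·3.39·(√3.15 − √1.49)/0.0176
  = 6.7800 × (1.7748 − 1.2207) / 0.0176 = 213.48 s.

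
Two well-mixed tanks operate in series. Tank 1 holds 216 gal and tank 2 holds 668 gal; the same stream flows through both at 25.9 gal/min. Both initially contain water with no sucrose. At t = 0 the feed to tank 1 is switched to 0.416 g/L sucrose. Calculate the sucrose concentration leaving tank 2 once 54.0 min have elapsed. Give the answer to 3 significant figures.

Species balance on tank i: dCᵢ/dt = (Cᵢ₋₁ − Cᵢ)/τᵢ with τᵢ = Vᵢ/Q.
τ₁ = 216/25.9 = 8.3398 min; τ₂ = 668/25.9 = 25.792 min.
Tank 1: C₁ = C_in(1 − e^(−t/τ₁)). Tank 2 (τ₁ ≠ τ₂): C₂ = C_in[1 − (τ₁ e^(−t/τ₁) − τ₂ e^(−t/τ₂))/(τ₁ − τ₂)].
At t = 54.0: e^(−t/τ₁) = 0.0015415, e^(−t/τ₂) = 0.12323.
C₂ = 0.416·[1 − (8.3398·0.0015415 − 25.792·0.12323)/(-17.452)] = 0.416·0.81862 = 0.34055 g/L.

0.341 g/L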